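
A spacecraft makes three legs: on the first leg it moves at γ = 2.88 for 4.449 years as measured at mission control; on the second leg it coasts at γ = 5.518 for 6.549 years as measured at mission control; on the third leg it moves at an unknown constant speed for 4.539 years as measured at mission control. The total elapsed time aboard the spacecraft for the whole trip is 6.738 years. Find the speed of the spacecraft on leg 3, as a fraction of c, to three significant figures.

β = 0.470

Leg 1: γ = 2.88; τ_1 = 4.449/2.880 = 1.545 years.
Leg 2: γ = 5.518; τ_2 = 6.549/5.518 = 1.187 years.
Leg 3: speed unknown; τ_3 = 4.539/γ_3.
Total proper time: 1.545 + 1.187 + τ_3 = 6.738, so τ_3 = 6.738 − 2.732 = 4.006 years.
γ_3 = 4.539/4.006 = 1.133; β = √(1 − 1/γ²) = √0.2209.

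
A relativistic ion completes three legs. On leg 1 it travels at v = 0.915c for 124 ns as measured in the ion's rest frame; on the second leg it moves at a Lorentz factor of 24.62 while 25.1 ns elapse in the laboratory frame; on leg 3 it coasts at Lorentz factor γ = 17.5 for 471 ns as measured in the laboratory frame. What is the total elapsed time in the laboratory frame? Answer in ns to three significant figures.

Leg 1: γ = 1/√(1 − 0.915²) = 1/√0.1628 = 2.479; Δt_1 = 2.479 × 124 = 307.3 ns.
Leg 2: 25.1 ns is already measured in the laboratory frame.
Leg 3: 471 ns is already measured in the laboratory frame.
Total: 307.3 + 25.10 + 471.0 ns.

Δt = 803 ns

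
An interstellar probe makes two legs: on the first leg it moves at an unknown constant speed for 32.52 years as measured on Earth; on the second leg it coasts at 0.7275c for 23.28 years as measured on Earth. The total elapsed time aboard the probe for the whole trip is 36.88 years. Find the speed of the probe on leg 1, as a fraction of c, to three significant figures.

Leg 1: speed unknown; τ_1 = 32.52/γ_1.
Leg 2: γ = 1/√(1 − 0.7275²) = 1/√0.4707 = 1.457; τ_2 = 23.28/1.457 = 15.97 years.
Total proper time: τ_1 + 15.97 = 36.88, so τ_1 = 36.88 − 15.97 = 20.91 years.
γ_1 = 32.52/20.91 = 1.555; β = √(1 − 1/γ²) = √0.5867.

β = 0.766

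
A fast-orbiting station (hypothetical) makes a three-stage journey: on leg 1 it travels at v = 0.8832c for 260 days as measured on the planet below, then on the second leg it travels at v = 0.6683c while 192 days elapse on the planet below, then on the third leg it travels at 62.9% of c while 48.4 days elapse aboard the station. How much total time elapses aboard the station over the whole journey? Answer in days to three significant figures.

τ = 313 days

Leg 1: γ = 1/√(1 − 0.8832²) = 1/√0.2200 = 2.132; τ_1 = 260/2.132 = 121.9 days.
Leg 2: γ = 1/√(1 − 0.6683²) = 1/√0.5534 = 1.344; τ_2 = 192/1.344 = 142.8 days.
Leg 3: 48.4 days is already measured aboard the station.
Total: 121.9 + 142.8 + 48.40 days.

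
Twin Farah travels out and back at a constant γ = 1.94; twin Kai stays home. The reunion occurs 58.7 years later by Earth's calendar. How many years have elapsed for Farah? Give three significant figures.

τ = 30.3 years

γ = 1.94
Farah's clock measures proper time along the trip: τ = Δt/γ = 58.7/1.940 years.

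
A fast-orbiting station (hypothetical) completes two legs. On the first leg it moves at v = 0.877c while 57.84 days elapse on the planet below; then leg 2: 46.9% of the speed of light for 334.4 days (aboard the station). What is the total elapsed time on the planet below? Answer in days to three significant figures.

Leg 1: 57.84 days is already measured on the planet below.
Leg 2: β = 0.469; γ = 1/√(1 − 0.469²) = 1/√0.7800 = 1.132; Δt_2 = 1.132 × 334.4 = 378.6 days.
Total: 57.84 + 378.6 days.

Δt = 436 days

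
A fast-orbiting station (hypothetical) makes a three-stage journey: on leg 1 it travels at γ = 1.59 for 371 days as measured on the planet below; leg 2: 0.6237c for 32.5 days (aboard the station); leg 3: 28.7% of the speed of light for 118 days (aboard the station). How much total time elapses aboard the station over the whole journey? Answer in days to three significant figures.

Leg 1: γ = 1.59; τ_1 = 371/1.590 = 233.3 days.
Leg 2: 32.5 days is already measured aboard the station.
Leg 3: 118 days is already measured aboard the station.
Total: 233.3 + 32.50 + 118.0 days.

τ = 384 days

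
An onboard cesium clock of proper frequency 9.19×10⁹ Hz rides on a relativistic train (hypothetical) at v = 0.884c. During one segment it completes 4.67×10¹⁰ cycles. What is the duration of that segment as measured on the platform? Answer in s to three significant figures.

γ = 1/√(1 − 0.884²) = 1/√0.2185 = 2.139
Proper time for N cycles: τ = N/f = 4.67×10¹⁰/(9.19×10⁹) = 5.082×10⁰ s = 5.082 s.
Lab-frame duration Δt = γτ = 2.139 × 5.082 = 10.87 s.

Δt = 10.9 s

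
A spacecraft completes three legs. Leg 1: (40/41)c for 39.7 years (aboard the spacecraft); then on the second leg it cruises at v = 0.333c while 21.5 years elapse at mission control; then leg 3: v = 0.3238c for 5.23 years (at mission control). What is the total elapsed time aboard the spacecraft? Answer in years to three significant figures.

Leg 1: 39.7 years is already measured aboard the spacecraft.
Leg 2: γ = 1/√(1 − 0.333²) = 1/√0.8891 = 1.061; τ_2 = 21.5/1.061 = 20.27 years.
Leg 3: γ = 1/√(1 − 0.3238²) = 1/√0.8952 = 1.057; τ_3 = 5.23/1.057 = 4.948 years.
Total: 39.70 + 20.27 + 4.948 years.

τ = 64.9 years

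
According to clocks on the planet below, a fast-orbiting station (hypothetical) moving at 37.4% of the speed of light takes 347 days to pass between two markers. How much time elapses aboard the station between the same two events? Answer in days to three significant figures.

τ = 322 days

β = 0.374; γ = 1/√(1 − 0.374²) = 1/√0.8601 = 1.078
The interval measured on the planet below is the dilated one; the clock aboard the station measures the proper time τ = Δt/γ = 347/1.078 days.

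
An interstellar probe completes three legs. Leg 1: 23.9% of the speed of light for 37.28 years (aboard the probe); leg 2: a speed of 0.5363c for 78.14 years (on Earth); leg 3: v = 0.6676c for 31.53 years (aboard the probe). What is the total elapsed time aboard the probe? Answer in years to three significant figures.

Leg 1: 37.28 years is already measured aboard the probe.
Leg 2: γ = 1/√(1 − 0.5363²) = 1/√0.7124 = 1.185; τ_2 = 78.14/1.185 = 65.95 years.
Leg 3: 31.53 years is already measured aboard the probe.
Total: 37.28 + 65.95 + 31.53 years.

τ = 135 years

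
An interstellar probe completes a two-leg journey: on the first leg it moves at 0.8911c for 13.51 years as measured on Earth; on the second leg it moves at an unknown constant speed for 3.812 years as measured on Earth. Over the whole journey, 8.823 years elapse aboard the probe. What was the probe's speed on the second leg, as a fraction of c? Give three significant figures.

β = 0.708

Leg 1: γ = 1/√(1 − 0.8911²) = 1/√0.2059 = 2.204; τ_1 = 13.51/2.204 = 6.131 years.
Leg 2: speed unknown; τ_2 = 3.812/γ_2.
Total proper time: 6.131 + τ_2 = 8.823, so τ_2 = 8.823 − 6.131 = 2.692 years.
γ_2 = 3.812/2.692 = 1.416; β = √(1 − 1/γ²) = √0.5013.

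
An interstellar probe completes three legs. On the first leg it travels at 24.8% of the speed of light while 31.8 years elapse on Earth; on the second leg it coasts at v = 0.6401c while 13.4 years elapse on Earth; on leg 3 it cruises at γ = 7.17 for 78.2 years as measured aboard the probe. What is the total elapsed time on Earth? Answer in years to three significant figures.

Leg 1: 31.8 years is already measured on Earth.
Leg 2: 13.4 years is already measured on Earth.
Leg 3: γ = 7.17; Δt_3 = 7.170 × 78.2 = 560.7 years.
Total: 31.80 + 13.40 + 560.7 years.

Δt = 606 years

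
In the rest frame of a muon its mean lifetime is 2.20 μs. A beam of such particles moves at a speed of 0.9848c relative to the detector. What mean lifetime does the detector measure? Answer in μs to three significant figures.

Δt = 12.7 μs

γ = 1/√(1 − 0.9848²) = 1/√0.03017 = 5.757
The rest-frame lifetime is the proper time; the lab measures the dilated interval Δt = γτ₀ = 5.757 × 2.20 μs.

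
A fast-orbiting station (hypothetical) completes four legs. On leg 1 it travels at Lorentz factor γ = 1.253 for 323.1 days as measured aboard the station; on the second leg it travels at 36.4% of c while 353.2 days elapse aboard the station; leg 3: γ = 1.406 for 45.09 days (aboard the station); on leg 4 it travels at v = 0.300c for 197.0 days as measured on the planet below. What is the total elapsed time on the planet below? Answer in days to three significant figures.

Leg 1: γ = 1.253; Δt_1 = 1.253 × 323.1 = 404.8 days.
Leg 2: β = 0.364; γ = 1/√(1 − 0.364²) = 1/√0.8675 = 1.074; Δt_2 = 1.074 × 353.2 = 379.2 days.
Leg 3: γ = 1.406; Δt_3 = 1.406 × 45.09 = 63.40 days.
Leg 4: 197.0 days is already measured on the planet below.
Total: 404.8 + 379.2 + 63.40 + 197.0 days.

Δt = 1040 days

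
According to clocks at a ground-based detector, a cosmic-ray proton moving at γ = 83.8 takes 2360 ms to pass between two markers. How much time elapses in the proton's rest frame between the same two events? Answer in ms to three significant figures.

γ = 83.8
The interval measured at a ground-based detector is the dilated one; the clock in the proton's rest frame measures the proper time τ = Δt/γ = 2360/83.80 ms.

τ = 28.2 ms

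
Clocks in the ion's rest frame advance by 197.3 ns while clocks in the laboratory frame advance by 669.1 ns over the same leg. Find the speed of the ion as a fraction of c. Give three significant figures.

The proper time is measured in the ion's rest frame (both events occur at the ion's location); Δt is measured in the laboratory frame. γ = Δt/τ = 669.1/197.3 = 3.391.
β = √(1 − 1/γ²) = √(1 − 0.08695) = √0.9130

v = 0.956c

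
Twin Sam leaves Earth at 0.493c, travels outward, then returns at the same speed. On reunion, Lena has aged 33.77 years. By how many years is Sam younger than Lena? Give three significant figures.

Δt − τ = 4.39 years

γ = 1/√(1 − 0.493²) = 1/√0.7570 = 1.149
Sam's elapsed proper time: τ = 33.77/1.149 = 29.38 years.
Age gap = Δt − τ = 33.77 − 29.38 years.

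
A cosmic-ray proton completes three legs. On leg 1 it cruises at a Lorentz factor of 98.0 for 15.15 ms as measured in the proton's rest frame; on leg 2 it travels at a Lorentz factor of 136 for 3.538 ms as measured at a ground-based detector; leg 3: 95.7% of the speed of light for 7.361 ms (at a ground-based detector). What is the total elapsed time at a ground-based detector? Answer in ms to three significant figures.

Leg 1: γ = 98.0; Δt_1 = 98.00 × 15.15 = 1485 ms.
Leg 2: 3.538 ms is already measured at a ground-based detector.
Leg 3: 7.361 ms is already measured at a ground-based detector.
Total: 1485 + 3.538 + 7.361 ms.

Δt = 1500 ms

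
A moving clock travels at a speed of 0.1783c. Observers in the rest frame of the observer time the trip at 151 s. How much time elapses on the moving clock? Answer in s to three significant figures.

τ = 149 s

γ = 1/√(1 − 0.1783²) = 1/√0.9682 = 1.016
The interval measured in the rest frame of the observer is the dilated one; the clock on the moving clock measures the proper time τ = Δt/γ = 151/1.016 s.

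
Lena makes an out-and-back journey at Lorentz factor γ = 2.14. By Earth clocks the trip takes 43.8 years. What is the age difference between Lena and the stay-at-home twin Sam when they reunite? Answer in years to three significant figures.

Δt − τ = 23.3 years

γ = 2.14
Lena's elapsed proper time: τ = 43.8/2.140 = 20.47 years.
Age gap = Δt − τ = 43.8 − 20.47 years.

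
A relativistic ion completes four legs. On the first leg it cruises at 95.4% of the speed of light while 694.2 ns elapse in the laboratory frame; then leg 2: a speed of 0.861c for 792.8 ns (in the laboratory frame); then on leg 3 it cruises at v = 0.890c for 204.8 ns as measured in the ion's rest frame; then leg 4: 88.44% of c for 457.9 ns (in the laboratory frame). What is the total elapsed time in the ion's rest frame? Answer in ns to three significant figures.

Leg 1: β = 0.954; γ = 1/√(1 − 0.954²) = 1/√0.08988 = 3.335; τ_1 = 694.2/3.335 = 208.1 ns.
Leg 2: γ = 1/√(1 − 0.861²) = 1/√0.2587 = 1.966; τ_2 = 792.8/1.966 = 403.2 ns.
Leg 3: 204.8 ns is already measured in the ion's rest frame.
Leg 4: β = 0.8844; γ = 1/√(1 − 0.8844²) = 1/√0.2178 = 2.143; τ_4 = 457.9/2.143 = 213.7 ns.
Total: 208.1 + 403.2 + 204.8 + 213.7 ns.

τ = 1030 ns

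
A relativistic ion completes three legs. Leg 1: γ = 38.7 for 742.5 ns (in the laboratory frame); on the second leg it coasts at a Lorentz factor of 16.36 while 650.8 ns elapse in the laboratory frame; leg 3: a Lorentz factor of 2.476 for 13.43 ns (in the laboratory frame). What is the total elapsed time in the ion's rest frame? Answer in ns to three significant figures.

Leg 1: γ = 38.7; τ_1 = 742.5/38.70 = 19.19 ns.
Leg 2: γ = 16.36; τ_2 = 650.8/16.36 = 39.78 ns.
Leg 3: γ = 2.476; τ_3 = 13.43/2.476 = 5.424 ns.
Total: 19.19 + 39.78 + 5.424 ns.

τ = 64.4 ns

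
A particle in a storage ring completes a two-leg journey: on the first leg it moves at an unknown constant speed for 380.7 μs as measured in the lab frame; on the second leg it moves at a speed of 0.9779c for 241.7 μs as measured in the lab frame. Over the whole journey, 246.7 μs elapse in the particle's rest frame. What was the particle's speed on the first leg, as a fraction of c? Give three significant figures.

β = 0.857

Leg 1: speed unknown; τ_1 = 380.7/γ_1.
Leg 2: γ = 1/√(1 − 0.9779²) = 1/√0.04371 = 4.783; τ_2 = 241.7/4.783 = 50.53 μs.
Total proper time: τ_1 + 50.53 = 246.7, so τ_1 = 246.7 − 50.53 = 196.2 μs.
γ_1 = 380.7/196.2 = 1.941; β = √(1 − 1/γ²) = √0.7345.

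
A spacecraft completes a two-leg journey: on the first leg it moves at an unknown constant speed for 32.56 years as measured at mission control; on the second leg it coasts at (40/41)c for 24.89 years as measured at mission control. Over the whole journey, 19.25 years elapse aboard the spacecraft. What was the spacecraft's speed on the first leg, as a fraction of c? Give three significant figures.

Leg 1: speed unknown; τ_1 = 32.56/γ_1.
Leg 2: γ = 1/√(1 − (40/41)²) = 41/9 ≈ 4.556; τ_2 = 24.89/4.556 = 5.464 years.
Total proper time: τ_1 + 5.464 = 19.25, so τ_1 = 19.25 − 5.464 = 13.79 years.
γ_1 = 32.56/13.79 = 2.362; β = √(1 − 1/γ²) = √0.8207.

β = 0.906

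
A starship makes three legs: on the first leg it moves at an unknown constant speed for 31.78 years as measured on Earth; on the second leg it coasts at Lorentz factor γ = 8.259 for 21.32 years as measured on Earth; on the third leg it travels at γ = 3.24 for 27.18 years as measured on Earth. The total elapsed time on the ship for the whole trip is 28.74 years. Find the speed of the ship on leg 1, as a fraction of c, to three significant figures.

Leg 1: speed unknown; τ_1 = 31.78/γ_1.
Leg 2: γ = 8.259; τ_2 = 21.32/8.259 = 2.581 years.
Leg 3: γ = 3.24; τ_3 = 27.18/3.240 = 8.389 years.
Total proper time: τ_1 + 2.581 + 8.389 = 28.74, so τ_1 = 28.74 − 10.97 = 17.77 years.
γ_1 = 31.78/17.77 = 1.788; β = √(1 − 1/γ²) = √0.6874.

β = 0.829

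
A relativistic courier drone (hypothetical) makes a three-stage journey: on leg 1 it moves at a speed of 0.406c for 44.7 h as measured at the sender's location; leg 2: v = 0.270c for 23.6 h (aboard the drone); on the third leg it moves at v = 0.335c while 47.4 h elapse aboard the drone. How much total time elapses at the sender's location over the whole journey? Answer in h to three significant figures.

Δt = 120 h

Leg 1: 44.7 h is already measured at the sender's location.
Leg 2: γ = 1/√(1 − 0.270²) = 1/√0.9271 = 1.039; Δt_2 = 1.039 × 23.6 = 24.51 h.
Leg 3: γ = 1/√(1 − 0.335²) = 1/√0.8878 = 1.061; Δt_3 = 1.061 × 47.4 = 50.31 h.
Total: 44.70 + 24.51 + 50.31 h.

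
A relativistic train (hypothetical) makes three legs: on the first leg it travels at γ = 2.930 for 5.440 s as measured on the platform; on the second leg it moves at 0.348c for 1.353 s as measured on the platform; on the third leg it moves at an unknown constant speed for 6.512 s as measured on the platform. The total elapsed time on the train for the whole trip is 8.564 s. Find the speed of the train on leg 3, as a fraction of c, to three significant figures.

Leg 1: γ = 2.930; τ_1 = 5.440/2.930 = 1.857 s.
Leg 2: γ = 1/√(1 − 0.348²) = 1/√0.8789 = 1.067; τ_2 = 1.353/1.067 = 1.268 s.
Leg 3: speed unknown; τ_3 = 6.512/γ_3.
Total proper time: 1.857 + 1.268 + τ_3 = 8.564, so τ_3 = 8.564 − 3.125 = 5.439 s.
γ_3 = 6.512/5.439 = 1.197; β = √(1 − 1/γ²) = √0.3024.

β = 0.550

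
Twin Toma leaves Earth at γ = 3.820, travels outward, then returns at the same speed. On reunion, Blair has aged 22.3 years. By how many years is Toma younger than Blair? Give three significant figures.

Δt − τ = 16.5 years

γ = 3.820
Toma's elapsed proper time: τ = 22.3/3.820 = 5.838 years.
Age gap = Δt − τ = 22.3 − 5.838 years.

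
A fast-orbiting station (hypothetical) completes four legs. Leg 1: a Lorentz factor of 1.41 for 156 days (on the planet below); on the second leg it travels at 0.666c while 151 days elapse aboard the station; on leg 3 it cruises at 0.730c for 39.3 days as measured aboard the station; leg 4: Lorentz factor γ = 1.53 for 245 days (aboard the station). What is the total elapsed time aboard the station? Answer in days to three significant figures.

Leg 1: γ = 1.41; τ_1 = 156/1.410 = 110.6 days.
Leg 2: 151 days is already measured aboard the station.
Leg 3: 39.3 days is already measured aboard the station.
Leg 4: 245 days is already measured aboard the station.
Total: 110.6 + 151.0 + 39.30 + 245.0 days.

τ = 546 days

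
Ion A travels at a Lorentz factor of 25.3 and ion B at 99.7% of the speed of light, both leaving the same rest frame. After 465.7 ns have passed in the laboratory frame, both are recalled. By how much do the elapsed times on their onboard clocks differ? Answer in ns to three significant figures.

A: γ = 25.3; τ_A = 465.7/25.30 = 18.41 ns.
B: β = 0.997; γ = 1/√(1 − 0.997²) = 1/√0.005991 = 12.92; τ_B = 465.7/12.92 = 36.05 ns.

|τ_A − τ_B| = 17.6 ns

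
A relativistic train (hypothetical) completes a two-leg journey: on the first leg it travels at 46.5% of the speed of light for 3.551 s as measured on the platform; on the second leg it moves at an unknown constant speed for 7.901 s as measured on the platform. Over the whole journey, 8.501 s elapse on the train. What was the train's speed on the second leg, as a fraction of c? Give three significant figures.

β = 0.735

Leg 1: β = 0.465; γ = 1/√(1 − 0.465²) = 1/√0.7838 = 1.130; τ_1 = 3.551/1.130 = 3.144 s.
Leg 2: speed unknown; τ_2 = 7.901/γ_2.
Total proper time: 3.144 + τ_2 = 8.501, so τ_2 = 8.501 − 3.144 = 5.357 s.
γ_2 = 7.901/5.357 = 1.475; β = √(1 − 1/γ²) = √0.5403.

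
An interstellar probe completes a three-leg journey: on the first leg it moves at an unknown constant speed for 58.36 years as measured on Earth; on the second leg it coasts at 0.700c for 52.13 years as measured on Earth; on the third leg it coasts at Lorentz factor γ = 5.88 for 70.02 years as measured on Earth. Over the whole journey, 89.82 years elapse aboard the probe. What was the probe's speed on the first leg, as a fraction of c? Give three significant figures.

Leg 1: speed unknown; τ_1 = 58.36/γ_1.
Leg 2: γ = 1/√(1 − 0.700²) = 1/√0.5100 = 1.400; τ_2 = 52.13/1.400 = 37.23 years.
Leg 3: γ = 5.88; τ_3 = 70.02/5.880 = 11.91 years.
Total proper time: τ_1 + 37.23 + 11.91 = 89.82, so τ_1 = 89.82 − 49.14 = 40.68 years.
γ_1 = 58.36/40.68 = 1.434; β = √(1 − 1/γ²) = √0.5140.

β = 0.717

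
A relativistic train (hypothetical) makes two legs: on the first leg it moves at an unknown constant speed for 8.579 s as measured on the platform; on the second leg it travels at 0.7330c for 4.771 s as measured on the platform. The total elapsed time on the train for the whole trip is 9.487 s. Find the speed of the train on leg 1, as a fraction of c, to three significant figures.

Leg 1: speed unknown; τ_1 = 8.579/γ_1.
Leg 2: γ = 1/√(1 − 0.7330²) = 1/√0.4627 = 1.470; τ_2 = 4.771/1.470 = 3.245 s.
Total proper time: τ_1 + 3.245 = 9.487, so τ_1 = 9.487 − 3.245 = 6.242 s.
γ_1 = 8.579/6.242 = 1.374; β = √(1 − 1/γ²) = √0.4707.

β = 0.686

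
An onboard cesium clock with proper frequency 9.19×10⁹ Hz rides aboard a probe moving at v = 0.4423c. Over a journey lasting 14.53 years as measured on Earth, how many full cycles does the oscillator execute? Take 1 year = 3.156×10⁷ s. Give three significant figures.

N = 3.78×10¹⁸

γ = 1/√(1 − 0.4423²) = 1/√0.8044 = 1.115
The oscillator's own cycle count is N = f × τ where τ is the proper time aboard the probe. τ = Δt/γ = 14.53/1.115 = 13.03 years = 4.113×10⁸ s.
N = 9.19×10⁹ × 4.113×10⁸ = 3.780×10¹⁸.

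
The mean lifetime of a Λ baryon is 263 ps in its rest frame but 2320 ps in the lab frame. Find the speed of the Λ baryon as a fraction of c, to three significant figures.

v = 0.994c

γ = Δt/τ₀ = 2320/263 = 8.821
β = √(1 − 1/γ²) = √(1 − 0.01285) = √0.9871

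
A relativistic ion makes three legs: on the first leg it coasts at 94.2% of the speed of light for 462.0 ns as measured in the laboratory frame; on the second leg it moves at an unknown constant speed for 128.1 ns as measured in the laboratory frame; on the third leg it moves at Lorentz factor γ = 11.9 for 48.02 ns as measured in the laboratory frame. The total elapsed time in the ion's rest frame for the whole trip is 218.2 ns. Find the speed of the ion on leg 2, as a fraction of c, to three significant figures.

β = 0.887

Leg 1: β = 0.942; γ = 1/√(1 − 0.942²) = 1/√0.1126 = 2.980; τ_1 = 462.0/2.980 = 155.1 ns.
Leg 2: speed unknown; τ_2 = 128.1/γ_2.
Leg 3: γ = 11.9; τ_3 = 48.02/11.90 = 4.035 ns.
Total proper time: 155.1 + τ_2 + 4.035 = 218.2, so τ_2 = 218.2 − 159.1 = 59.11 ns.
γ_2 = 128.1/59.11 = 2.167; β = √(1 − 1/γ²) = √0.7871.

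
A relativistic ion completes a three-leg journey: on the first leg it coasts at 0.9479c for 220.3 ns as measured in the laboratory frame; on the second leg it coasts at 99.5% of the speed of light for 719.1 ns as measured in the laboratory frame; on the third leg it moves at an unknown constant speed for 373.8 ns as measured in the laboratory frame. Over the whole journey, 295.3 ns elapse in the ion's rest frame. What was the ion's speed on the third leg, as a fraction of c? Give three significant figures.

Leg 1: γ = 1/√(1 − 0.9479²) = 1/√0.1015 = 3.139; τ_1 = 220.3/3.139 = 70.18 ns.
Leg 2: β = 0.995; γ = 1/√(1 − 0.995²) = 1/√0.009975 = 10.01; τ_2 = 719.1/10.01 = 71.82 ns.
Leg 3: speed unknown; τ_3 = 373.8/γ_3.
Total proper time: 70.18 + 71.82 + τ_3 = 295.3, so τ_3 = 295.3 − 142.0 = 153.3 ns.
γ_3 = 373.8/153.3 = 2.438; β = √(1 − 1/γ²) = √0.8318.

β = 0.912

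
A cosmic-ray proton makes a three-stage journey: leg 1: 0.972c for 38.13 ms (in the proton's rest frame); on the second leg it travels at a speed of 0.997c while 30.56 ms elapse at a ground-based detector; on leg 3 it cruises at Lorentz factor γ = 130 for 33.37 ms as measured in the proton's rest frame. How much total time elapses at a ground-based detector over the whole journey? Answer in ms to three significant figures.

Δt = 4530 ms

Leg 1: γ = 1/√(1 − 0.972²) = 1/√0.05522 = 4.256; Δt_1 = 4.256 × 38.13 = 162.3 ms.
Leg 2: 30.56 ms is already measured at a ground-based detector.
Leg 3: γ = 130; Δt_3 = 130.0 × 33.37 = 4338 ms.
Total: 162.3 + 30.56 + 4338 ms.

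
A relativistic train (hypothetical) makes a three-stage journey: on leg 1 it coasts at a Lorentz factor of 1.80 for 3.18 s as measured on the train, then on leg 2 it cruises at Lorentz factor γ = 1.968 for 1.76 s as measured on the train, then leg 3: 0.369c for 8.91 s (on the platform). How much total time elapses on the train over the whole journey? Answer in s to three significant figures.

Leg 1: 3.18 s is already measured on the train.
Leg 2: 1.76 s is already measured on the train.
Leg 3: γ = 1/√(1 − 0.369²) = 1/√0.8638 = 1.076; τ_3 = 8.91/1.076 = 8.281 s.
Total: 3.180 + 1.760 + 8.281 s.

τ = 13.2 s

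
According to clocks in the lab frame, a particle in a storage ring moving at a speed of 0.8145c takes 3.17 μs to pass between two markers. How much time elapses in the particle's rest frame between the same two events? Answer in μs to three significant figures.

τ = 1.84 μs

γ = 1/√(1 − 0.8145²) = 1/√0.3366 = 1.724
The interval measured in the lab frame is the dilated one; the clock in the particle's rest frame measures the proper time τ = Δt/γ = 3.17/1.724 μs.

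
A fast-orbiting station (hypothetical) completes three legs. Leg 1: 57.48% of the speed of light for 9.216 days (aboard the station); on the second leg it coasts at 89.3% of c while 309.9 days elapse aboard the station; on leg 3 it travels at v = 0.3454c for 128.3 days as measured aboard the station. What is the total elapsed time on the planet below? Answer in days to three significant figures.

Leg 1: β = 0.5748; γ = 1/√(1 − 0.5748²) = 1/√0.6696 = 1.222; Δt_1 = 1.222 × 9.216 = 11.26 days.
Leg 2: β = 0.893; γ = 1/√(1 − 0.893²) = 1/√0.2026 = 2.222; Δt_2 = 2.222 × 309.9 = 688.6 days.
Leg 3: γ = 1/√(1 − 0.3454²) = 1/√0.8807 = 1.066; Δt_3 = 1.066 × 128.3 = 136.7 days.
Total: 11.26 + 688.6 + 136.7 days.

Δt = 837 days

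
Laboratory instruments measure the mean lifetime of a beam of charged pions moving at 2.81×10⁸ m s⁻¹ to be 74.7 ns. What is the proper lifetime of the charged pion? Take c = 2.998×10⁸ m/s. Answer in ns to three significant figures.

τ₀ = 26.0 ns

β = 2.81×10⁸/2.998×10⁸ = 0.9373; γ = 1/√(1 − 0.9373²) = 2.869
The lab-frame lifetime is the dilated interval; the proper lifetime is τ₀ = Δt/γ = 74.7/2.869 ns.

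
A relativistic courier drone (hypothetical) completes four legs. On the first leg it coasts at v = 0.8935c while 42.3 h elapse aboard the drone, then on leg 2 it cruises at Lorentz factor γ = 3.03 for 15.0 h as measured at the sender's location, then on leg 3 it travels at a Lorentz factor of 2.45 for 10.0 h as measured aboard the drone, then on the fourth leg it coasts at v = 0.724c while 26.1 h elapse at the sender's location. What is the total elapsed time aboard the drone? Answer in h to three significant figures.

Leg 1: 42.3 h is already measured aboard the drone.
Leg 2: γ = 3.03; τ_2 = 15.0/3.030 = 4.950 h.
Leg 3: 10.0 h is already measured aboard the drone.
Leg 4: γ = 1/√(1 − 0.724²) = 1/√0.4758 = 1.450; τ_4 = 26.1/1.450 = 18.00 h.
Total: 42.30 + 4.950 + 10.00 + 18.00 h.

τ = 75.3 h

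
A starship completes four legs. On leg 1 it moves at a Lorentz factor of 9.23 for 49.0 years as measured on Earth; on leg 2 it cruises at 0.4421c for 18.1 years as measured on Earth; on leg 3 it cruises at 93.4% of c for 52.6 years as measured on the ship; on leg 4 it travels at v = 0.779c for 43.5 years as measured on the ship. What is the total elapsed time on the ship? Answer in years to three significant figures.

Leg 1: γ = 9.23; τ_1 = 49.0/9.230 = 5.309 years.
Leg 2: γ = 1/√(1 − 0.4421²) = 1/√0.8045 = 1.115; τ_2 = 18.1/1.115 = 16.24 years.
Leg 3: 52.6 years is already measured on the ship.
Leg 4: 43.5 years is already measured on the ship.
Total: 5.309 + 16.24 + 52.60 + 43.50 years.

τ = 118 years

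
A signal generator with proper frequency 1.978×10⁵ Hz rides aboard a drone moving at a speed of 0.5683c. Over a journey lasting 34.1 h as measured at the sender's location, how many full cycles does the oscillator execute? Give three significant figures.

N = 2.00×10¹⁰

γ = 1/√(1 − 0.5683²) = 1/√0.6770 = 1.215
The oscillator's own cycle count is N = f × τ where τ is the proper time aboard the drone. τ = Δt/γ = 34.1/1.215 = 28.06 h = 1.010×10⁵ s.
N = 1.978×10⁵ × 1.010×10⁵ = 1.998×10¹⁰.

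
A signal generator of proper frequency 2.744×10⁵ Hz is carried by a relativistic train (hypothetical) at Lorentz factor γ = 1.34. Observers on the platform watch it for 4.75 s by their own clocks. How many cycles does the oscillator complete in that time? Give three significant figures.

γ = 1.34
During 4.75 s of lab time, the oscillator's proper time advances by τ = Δt/γ = 4.75/1.340 = 3.545 s = 3.545×10⁰ s.
N = f × τ = 2.744×10⁵ × 3.545×10⁰ = 9.727×10⁵.

N = 9.73×10⁵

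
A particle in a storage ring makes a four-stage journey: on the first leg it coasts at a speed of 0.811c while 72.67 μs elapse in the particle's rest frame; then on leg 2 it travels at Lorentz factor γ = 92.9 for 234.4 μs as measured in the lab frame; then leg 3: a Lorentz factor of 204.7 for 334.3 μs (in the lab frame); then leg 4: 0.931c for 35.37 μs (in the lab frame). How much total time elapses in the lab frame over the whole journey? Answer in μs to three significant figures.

Δt = 728 μs

Leg 1: γ = 1/√(1 − 0.811²) = 1/√0.3423 = 1.709; Δt_1 = 1.709 × 72.67 = 124.2 μs.
Leg 2: 234.4 μs is already measured in the lab frame.
Leg 3: 334.3 μs is already measured in the lab frame.
Leg 4: 35.37 μs is already measured in the lab frame.
Total: 124.2 + 234.4 + 334.3 + 35.37 μs.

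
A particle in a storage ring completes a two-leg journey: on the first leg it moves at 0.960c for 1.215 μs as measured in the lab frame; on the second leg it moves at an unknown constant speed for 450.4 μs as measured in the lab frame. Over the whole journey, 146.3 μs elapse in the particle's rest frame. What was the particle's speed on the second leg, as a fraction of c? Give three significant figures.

Leg 1: γ = 1/√(1 − 0.960²) = 25/7 ≈ 3.571; τ_1 = 1.215/3.571 = 0.3402 μs.
Leg 2: speed unknown; τ_2 = 450.4/γ_2.
Total proper time: 0.3402 + τ_2 = 146.3, so τ_2 = 146.3 − 0.3402 = 146.0 μs.
γ_2 = 450.4/146.0 = 3.086; β = √(1 − 1/γ²) = √0.8950.

β = 0.946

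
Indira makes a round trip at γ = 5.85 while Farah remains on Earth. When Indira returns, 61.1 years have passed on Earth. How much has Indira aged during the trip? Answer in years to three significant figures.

τ = 10.4 years

γ = 5.85
Indira's clock measures proper time along the trip: τ = Δt/γ = 61.1/5.850 years.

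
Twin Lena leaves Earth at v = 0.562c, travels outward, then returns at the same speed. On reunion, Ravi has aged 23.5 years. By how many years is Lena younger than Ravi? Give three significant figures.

γ = 1/√(1 − 0.562²) = 1/√0.6842 = 1.209
Lena's elapsed proper time: τ = 23.5/1.209 = 19.44 years.
Age gap = Δt − τ = 23.5 − 19.44 years.

Δt − τ = 4.06 years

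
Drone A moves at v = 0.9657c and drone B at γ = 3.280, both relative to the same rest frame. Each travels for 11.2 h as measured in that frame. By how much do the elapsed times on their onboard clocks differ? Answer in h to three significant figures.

|τ_A − τ_B| = 0.506 h

A: γ = 1/√(1 − 0.9657²) = 1/√0.06742 = 3.851; τ_A = 11.2/3.851 = 2.908 h.
B: γ = 3.280; τ_B = 11.2/3.280 = 3.415 h.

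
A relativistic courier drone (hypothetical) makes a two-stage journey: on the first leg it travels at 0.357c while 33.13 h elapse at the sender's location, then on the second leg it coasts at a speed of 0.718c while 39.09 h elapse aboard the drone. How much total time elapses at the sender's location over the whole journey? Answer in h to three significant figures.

Leg 1: 33.13 h is already measured at the sender's location.
Leg 2: γ = 1/√(1 − 0.718²) = 1/√0.4845 = 1.437; Δt_2 = 1.437 × 39.09 = 56.16 h.
Total: 33.13 + 56.16 h.

Δt = 89.3 h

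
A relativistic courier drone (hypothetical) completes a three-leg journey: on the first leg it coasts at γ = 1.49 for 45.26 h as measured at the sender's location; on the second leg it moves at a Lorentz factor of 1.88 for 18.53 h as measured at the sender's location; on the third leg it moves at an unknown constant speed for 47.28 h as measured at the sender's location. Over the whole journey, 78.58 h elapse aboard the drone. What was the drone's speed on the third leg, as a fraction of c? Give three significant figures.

Leg 1: γ = 1.49; τ_1 = 45.26/1.490 = 30.38 h.
Leg 2: γ = 1.88; τ_2 = 18.53/1.880 = 9.856 h.
Leg 3: speed unknown; τ_3 = 47.28/γ_3.
Total proper time: 30.38 + 9.856 + τ_3 = 78.58, so τ_3 = 78.58 − 40.23 = 38.35 h.
γ_3 = 47.28/38.35 = 1.233; β = √(1 − 1/γ²) = √0.3422.

β = 0.585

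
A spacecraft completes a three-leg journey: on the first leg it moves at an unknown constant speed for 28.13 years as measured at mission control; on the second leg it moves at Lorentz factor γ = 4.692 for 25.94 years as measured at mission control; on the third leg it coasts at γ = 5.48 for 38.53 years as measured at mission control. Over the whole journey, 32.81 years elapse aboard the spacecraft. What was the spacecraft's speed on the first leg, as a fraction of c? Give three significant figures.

Leg 1: speed unknown; τ_1 = 28.13/γ_1.
Leg 2: γ = 4.692; τ_2 = 25.94/4.692 = 5.529 years.
Leg 3: γ = 5.48; τ_3 = 38.53/5.480 = 7.031 years.
Total proper time: τ_1 + 5.529 + 7.031 = 32.81, so τ_1 = 32.81 − 12.56 = 20.25 years.
γ_1 = 28.13/20.25 = 1.389; β = √(1 − 1/γ²) = √0.4818.

β = 0.694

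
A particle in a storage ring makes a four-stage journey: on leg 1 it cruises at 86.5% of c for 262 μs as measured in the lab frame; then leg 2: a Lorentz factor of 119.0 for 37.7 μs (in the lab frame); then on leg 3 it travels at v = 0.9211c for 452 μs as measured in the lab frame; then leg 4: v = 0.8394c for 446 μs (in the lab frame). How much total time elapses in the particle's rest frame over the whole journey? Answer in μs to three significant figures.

Leg 1: β = 0.865; γ = 1/√(1 − 0.865²) = 1/√0.2518 = 1.993; τ_1 = 262/1.993 = 131.5 μs.
Leg 2: γ = 119.0; τ_2 = 37.7/119.0 = 0.3168 μs.
Leg 3: γ = 1/√(1 − 0.9211²) = 1/√0.1516 = 2.569; τ_3 = 452/2.569 = 176.0 μs.
Leg 4: γ = 1/√(1 − 0.8394²) = 1/√0.2954 = 1.840; τ_4 = 446/1.840 = 242.4 μs.
Total: 131.5 + 0.3168 + 176.0 + 242.4 μs.

τ = 550 μs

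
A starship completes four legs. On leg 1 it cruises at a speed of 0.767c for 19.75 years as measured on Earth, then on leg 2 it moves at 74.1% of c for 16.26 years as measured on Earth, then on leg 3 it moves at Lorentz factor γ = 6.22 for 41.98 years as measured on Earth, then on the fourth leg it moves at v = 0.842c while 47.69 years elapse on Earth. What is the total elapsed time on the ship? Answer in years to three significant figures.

Leg 1: γ = 1/√(1 − 0.767²) = 1/√0.4117 = 1.558; τ_1 = 19.75/1.558 = 12.67 years.
Leg 2: β = 0.741; γ = 1/√(1 − 0.741²) = 1/√0.4509 = 1.489; τ_2 = 16.26/1.489 = 10.92 years.
Leg 3: γ = 6.22; τ_3 = 41.98/6.220 = 6.749 years.
Leg 4: γ = 1/√(1 − 0.842²) = 1/√0.2910 = 1.854; τ_4 = 47.69/1.854 = 25.73 years.
Total: 12.67 + 10.92 + 6.749 + 25.73 years.

τ = 56.1 years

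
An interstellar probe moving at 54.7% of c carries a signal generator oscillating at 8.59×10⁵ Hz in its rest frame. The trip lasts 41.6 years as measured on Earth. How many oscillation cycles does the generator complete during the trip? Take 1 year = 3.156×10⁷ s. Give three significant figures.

N = 9.44×10¹⁴

β = 0.547; γ = 1/√(1 − 0.547²) = 1/√0.7008 = 1.195
The oscillator's own cycle count is N = f × τ where τ is the proper time aboard the probe. τ = Δt/γ = 41.6/1.195 = 34.82 years = 1.099×10⁹ s.
N = 8.59×10⁵ × 1.099×10⁹ = 9.441×10¹⁴.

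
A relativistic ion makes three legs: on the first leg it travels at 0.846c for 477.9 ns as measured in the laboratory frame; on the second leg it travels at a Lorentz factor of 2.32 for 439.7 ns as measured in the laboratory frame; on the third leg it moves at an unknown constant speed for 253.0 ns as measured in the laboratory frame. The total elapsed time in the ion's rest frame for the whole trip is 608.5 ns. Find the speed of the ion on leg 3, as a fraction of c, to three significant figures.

Leg 1: γ = 1/√(1 − 0.846²) = 1/√0.2843 = 1.876; τ_1 = 477.9/1.876 = 254.8 ns.
Leg 2: γ = 2.32; τ_2 = 439.7/2.320 = 189.5 ns.
Leg 3: speed unknown; τ_3 = 253.0/γ_3.
Total proper time: 254.8 + 189.5 + τ_3 = 608.5, so τ_3 = 608.5 − 444.3 = 164.2 ns.
γ_3 = 253.0/164.2 = 1.541; β = √(1 − 1/γ²) = √0.5790.

β = 0.761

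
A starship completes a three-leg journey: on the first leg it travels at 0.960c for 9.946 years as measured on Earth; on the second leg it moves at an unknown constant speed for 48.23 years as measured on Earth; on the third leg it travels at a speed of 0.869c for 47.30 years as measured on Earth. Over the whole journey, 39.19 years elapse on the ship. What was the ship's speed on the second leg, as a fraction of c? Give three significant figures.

Leg 1: γ = 1/√(1 − 0.960²) = 25/7 ≈ 3.571; τ_1 = 9.946/3.571 = 2.785 years.
Leg 2: speed unknown; τ_2 = 48.23/γ_2.
Leg 3: γ = 1/√(1 − 0.869²) = 1/√0.2448 = 2.021; τ_3 = 47.30/2.021 = 23.40 years.
Total proper time: 2.785 + τ_2 + 23.40 = 39.19, so τ_2 = 39.19 − 26.19 = 13.00 years.
γ_2 = 48.23/13.00 = 3.710; β = √(1 − 1/γ²) = √0.9273.

β = 0.963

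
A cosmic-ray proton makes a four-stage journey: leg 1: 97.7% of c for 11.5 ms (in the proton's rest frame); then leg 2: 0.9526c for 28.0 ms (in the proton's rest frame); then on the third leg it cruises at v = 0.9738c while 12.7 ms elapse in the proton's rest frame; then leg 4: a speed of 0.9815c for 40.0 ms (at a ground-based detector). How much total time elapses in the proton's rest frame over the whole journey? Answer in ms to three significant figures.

τ = 59.9 ms

Leg 1: 11.5 ms is already measured in the proton's rest frame.
Leg 2: 28.0 ms is already measured in the proton's rest frame.
Leg 3: 12.7 ms is already measured in the proton's rest frame.
Leg 4: γ = 1/√(1 − 0.9815²) = 1/√0.03666 = 5.223; τ_4 = 40.0/5.223 = 7.658 ms.
Total: 11.50 + 28.00 + 12.70 + 7.658 ms.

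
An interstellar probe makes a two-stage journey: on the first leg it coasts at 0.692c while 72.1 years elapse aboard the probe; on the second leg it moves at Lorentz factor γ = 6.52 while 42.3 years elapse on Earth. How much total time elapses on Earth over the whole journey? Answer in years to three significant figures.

Leg 1: γ = 1/√(1 − 0.692²) = 1/√0.5211 = 1.385; Δt_1 = 1.385 × 72.1 = 99.88 years.
Leg 2: 42.3 years is already measured on Earth.
Total: 99.88 + 42.30 years.

Δt = 142 years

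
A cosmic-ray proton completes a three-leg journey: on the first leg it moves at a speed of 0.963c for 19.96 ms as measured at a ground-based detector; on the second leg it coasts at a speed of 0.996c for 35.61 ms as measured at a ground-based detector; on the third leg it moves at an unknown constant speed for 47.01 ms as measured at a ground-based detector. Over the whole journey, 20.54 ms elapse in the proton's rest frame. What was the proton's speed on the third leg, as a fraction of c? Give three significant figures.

β = 0.967

Leg 1: γ = 1/√(1 − 0.963²) = 1/√0.07263 = 3.711; τ_1 = 19.96/3.711 = 5.379 ms.
Leg 2: γ = 1/√(1 − 0.996²) = 1/√0.007984 = 11.19; τ_2 = 35.61/11.19 = 3.182 ms.
Leg 3: speed unknown; τ_3 = 47.01/γ_3.
Total proper time: 5.379 + 3.182 + τ_3 = 20.54, so τ_3 = 20.54 − 8.561 = 11.98 ms.
γ_3 = 47.01/11.98 = 3.924; β = √(1 − 1/γ²) = √0.9351.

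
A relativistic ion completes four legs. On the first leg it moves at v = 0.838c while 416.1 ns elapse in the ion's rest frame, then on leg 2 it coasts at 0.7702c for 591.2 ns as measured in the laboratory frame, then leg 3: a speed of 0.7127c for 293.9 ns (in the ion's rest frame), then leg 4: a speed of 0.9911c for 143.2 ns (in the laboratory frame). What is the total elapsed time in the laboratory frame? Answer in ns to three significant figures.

Δt = 1920 ns

Leg 1: γ = 1/√(1 − 0.838²) = 1/√0.2978 = 1.833; Δt_1 = 1.833 × 416.1 = 762.5 ns.
Leg 2: 591.2 ns is already measured in the laboratory frame.
Leg 3: γ = 1/√(1 − 0.7127²) = 1/√0.4921 = 1.426; Δt_3 = 1.426 × 293.9 = 419.0 ns.
Leg 4: 143.2 ns is already measured in the laboratory frame.
Total: 762.5 + 591.2 + 419.0 + 143.2 ns.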